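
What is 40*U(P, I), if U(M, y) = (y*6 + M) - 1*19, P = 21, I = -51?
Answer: -12160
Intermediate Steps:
U(M, y) = -19 + M + 6*y (U(M, y) = (6*y + M) - 19 = (M + 6*y) - 19 = -19 + M + 6*y)
40*U(P, I) = 40*(-19 + 21 + 6*(-51)) = 40*(-19 + 21 - 306) = 40*(-304) = -12160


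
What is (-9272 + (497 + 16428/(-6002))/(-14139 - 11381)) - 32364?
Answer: -3188716194003/76585520 ≈ -41636.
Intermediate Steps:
(-9272 + (497 + 16428/(-6002))/(-14139 - 11381)) - 32364 = (-9272 + (497 + 16428*(-1/6002))/(-25520)) - 32364 = (-9272 + (497 - 8214/3001)*(-1/25520)) - 32364 = (-9272 + (1483283/3001)*(-1/25520)) - 32364 = (-9272 - 1483283/76585520) - 32364 = -710102424723/76585520 - 32364 = -3188716194003/76585520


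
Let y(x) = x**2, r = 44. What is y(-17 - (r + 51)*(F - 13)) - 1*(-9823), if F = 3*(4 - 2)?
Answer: 429727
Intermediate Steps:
F = 6 (F = 3*2 = 6)
y(-17 - (r + 51)*(F - 13)) - 1*(-9823) = (-17 - (44 + 51)*(6 - 13))**2 - 1*(-9823) = (-17 - 95*(-7))**2 + 9823 = (-17 - 1*(-665))**2 + 9823 = (-17 + 665)**2 + 9823 = 648**2 + 9823 = 419904 + 9823 = 429727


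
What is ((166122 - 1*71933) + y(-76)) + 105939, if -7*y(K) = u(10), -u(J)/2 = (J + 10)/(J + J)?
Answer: 1400898/7 ≈ 2.0013e+5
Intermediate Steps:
u(J) = -(10 + J)/J (u(J) = -2*(J + 10)/(J + J) = -2*(10 + J)/(2*J) = -2*(10 + J)*1/(2*J) = -(10 + J)/J)
y(K) = 2/7 (y(K) = -(-10 - 1*10)/(7*10) = -(-10 - 10)/70 = -(-20)/70 = -1/7*(-2) = 2/7)
((166122 - 1*71933) + y(-76)) + 105939 = ((166122 - 1*71933) + 2/7) + 105939 = ((166122 - 71933) + 2/7) + 105939 = (94189 + 2/7) + 105939 = 659325/7 + 105939 = 1400898/7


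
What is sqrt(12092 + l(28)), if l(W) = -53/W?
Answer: sqrt(2369661)/14 ≈ 109.96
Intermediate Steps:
sqrt(12092 + l(28)) = sqrt(12092 - 53/28) = sqrt(338523/28) = sqrt(2369661)/14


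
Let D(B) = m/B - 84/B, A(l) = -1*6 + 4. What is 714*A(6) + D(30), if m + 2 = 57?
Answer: -42869/30 ≈ -1429.0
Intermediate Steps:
m = 55 (m = -2 + 57 = 55)
A(l) = -2 (A(l) = -6 + 4 = -2)
D(B) = -29/B (D(B) = 55/B - 84/B = -29/B)
714*A(6) + D(30) = 714*(-2) - 29/30 = -1428 - 29*1/30 = -1428 - 29/30 = -42869/30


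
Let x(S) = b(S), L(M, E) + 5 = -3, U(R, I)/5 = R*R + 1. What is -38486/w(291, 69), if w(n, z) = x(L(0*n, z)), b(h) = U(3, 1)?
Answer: -19243/25 ≈ -769.72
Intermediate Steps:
U(R, I) = 5 + 5*R**2 (U(R, I) = 5*(R*R + 1) = 5*(R**2 + 1) = 5*(1 + R**2) = 5 + 5*R**2)
L(M, E) = -8 (L(M, E) = -5 - 3 = -8)
b(h) = 50 (b(h) = 5 + 5*3**2 = 5 + 5*9 = 5 + 45 = 50)
x(S) = 50
w(n, z) = 50
-38486/w(291, 69) = -38486/50 = -38486*1/50 = -19243/25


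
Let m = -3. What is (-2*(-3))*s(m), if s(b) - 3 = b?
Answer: 0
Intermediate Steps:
s(b) = 3 + b
(-2*(-3))*s(m) = (-2*(-3))*(3 - 3) = 6*0 = 0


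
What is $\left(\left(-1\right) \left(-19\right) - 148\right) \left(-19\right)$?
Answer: $2451$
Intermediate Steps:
$\left(\left(-1\right) \left(-19\right) - 148\right) \left(-19\right) = \left(19 - 148\right) \left(-19\right) = \left(-129\right) \left(-19\right) = 2451$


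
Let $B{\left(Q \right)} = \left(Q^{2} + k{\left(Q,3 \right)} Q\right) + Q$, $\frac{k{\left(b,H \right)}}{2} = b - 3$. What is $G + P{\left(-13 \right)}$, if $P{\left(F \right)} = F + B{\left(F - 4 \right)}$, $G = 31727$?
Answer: $32666$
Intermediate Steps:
$k{\left(b,H \right)} = -6 + 2 b$ ($k{\left(b,H \right)} = 2 \left(b - 3\right) = 2 \left(-3 + b\right) = -6 + 2 b$)
$B{\left(Q \right)} = Q + Q^{2} + Q \left(-6 + 2 Q\right)$ ($B{\left(Q \right)} = \left(Q^{2} + \left(-6 + 2 Q\right) Q\right) + Q = \left(Q^{2} + Q \left(-6 + 2 Q\right)\right) + Q = Q + Q^{2} + Q \left(-6 + 2 Q\right)$)
$P{\left(F \right)} = F + \left(-17 + 3 F\right) \left(-4 + F\right)$ ($P{\left(F \right)} = F + \left(F - 4\right) \left(-5 + 3 \left(F - 4\right)\right) = F + \left(-4 + F\right) \left(-5 + 3 \left(-4 + F\right)\right) = F + \left(-4 + F\right) \left(-5 + \left(-12 + 3 F\right)\right) = F + \left(-4 + F\right) \left(-17 + 3 F\right) = F + \left(-17 + 3 F\right) \left(-4 + F\right)$)
$G + P{\left(-13 \right)} = 31727 - \left(13 - \left(-17 + 3 \left(-13\right)\right) \left(-4 - 13\right)\right) = 31727 - \left(13 - \left(-17 - 39\right) \left(-17\right)\right) = 31727 - -939 = 31727 + \left(-13 + 952\right) = 31727 + 939 = 32666$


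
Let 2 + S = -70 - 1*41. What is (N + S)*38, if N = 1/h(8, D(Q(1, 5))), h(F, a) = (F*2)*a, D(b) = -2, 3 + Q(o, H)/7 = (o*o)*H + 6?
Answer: -68723/16 ≈ -4295.2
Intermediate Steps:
Q(o, H) = 21 + 7*H*o² (Q(o, H) = -21 + 7*((o*o)*H + 6) = -21 + 7*(o²*H + 6) = -21 + 7*(H*o² + 6) = -21 + 7*(6 + H*o²) = -21 + (42 + 7*H*o²) = 21 + 7*H*o²)
S = -113 (S = -2 + (-70 - 1*41) = -2 + (-70 - 41) = -2 - 111 = -113)
h(F, a) = 2*F*a (h(F, a) = (2*F)*a = 2*F*a)
N = -1/32 (N = 1/(2*8*(-2)) = 1/(-32) = -1/32 ≈ -0.031250)
(N + S)*38 = (-1/32 - 113)*38 = -3617/32*38 = -68723/16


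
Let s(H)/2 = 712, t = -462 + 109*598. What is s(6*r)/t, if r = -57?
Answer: 89/4045 ≈ 0.022002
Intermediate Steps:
t = 64720 (t = -462 + 65182 = 64720)
s(H) = 1424 (s(H) = 2*712 = 1424)
s(6*r)/t = 1424/64720 = 1424*(1/64720) = 89/4045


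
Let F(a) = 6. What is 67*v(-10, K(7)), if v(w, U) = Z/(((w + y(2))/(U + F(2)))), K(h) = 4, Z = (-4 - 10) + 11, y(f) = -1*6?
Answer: 1005/8 ≈ 125.63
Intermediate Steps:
y(f) = -6
Z = -3 (Z = -14 + 11 = -3)
v(w, U) = -3*(6 + U)/(-6 + w) (v(w, U) = -3*(U + 6)/(w - 6) = -3*(6 + U)/(-6 + w))
67*v(-10, K(7)) = 67*(3*(-6 - 1*4)/(-6 - 10)) = 67*(3*(-6 - 4)/(-16)) = 67*(3*(-1/16)*(-10)) = 67*(15/8) = 1005/8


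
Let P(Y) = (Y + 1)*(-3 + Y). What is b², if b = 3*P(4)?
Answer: 225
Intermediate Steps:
P(Y) = (1 + Y)*(-3 + Y)
b = 15 (b = 3*(-3 + 4² - 2*4) = 3*(-3 + 16 - 8) = 3*5 = 15)
b² = 15² = 225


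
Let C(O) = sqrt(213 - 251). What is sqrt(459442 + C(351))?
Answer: sqrt(459442 + I*sqrt(38)) ≈ 677.82 + 0.005*I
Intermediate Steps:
C(O) = I*sqrt(38) (C(O) = sqrt(-38) = I*sqrt(38))
sqrt(459442 + C(351)) = sqrt(459442 + I*sqrt(38))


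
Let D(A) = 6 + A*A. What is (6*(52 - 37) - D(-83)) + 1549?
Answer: -5256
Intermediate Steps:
D(A) = 6 + A**2
(6*(52 - 37) - D(-83)) + 1549 = (6*(52 - 37) - (6 + (-83)**2)) + 1549 = (6*15 - (6 + 6889)) + 1549 = (90 - 1*6895) + 1549 = (90 - 6895) + 1549 = -6805 + 1549 = -5256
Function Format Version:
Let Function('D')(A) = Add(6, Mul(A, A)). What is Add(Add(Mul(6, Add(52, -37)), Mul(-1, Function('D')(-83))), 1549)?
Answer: -5256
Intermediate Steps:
Function('D')(A) = Add(6, Pow(A, 2))
Add(Add(Mul(6, Add(52, -37)), Mul(-1, Function('D')(-83))), 1549) = Add(Add(Mul(6, Add(52, -37)), Mul(-1, Add(6, Pow(-83, 2)))), 1549) = Add(Add(Mul(6, 15), Mul(-1, Add(6, 6889))), 1549) = Add(Add(90, Mul(-1, 6895)), 1549) = Add(Add(90, -6895), 1549) = Add(-6805, 1549) = -5256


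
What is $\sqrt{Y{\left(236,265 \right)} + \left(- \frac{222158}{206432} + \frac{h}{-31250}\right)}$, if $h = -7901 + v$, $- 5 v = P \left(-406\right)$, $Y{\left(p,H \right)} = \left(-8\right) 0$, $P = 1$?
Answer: $\frac{i \sqrt{214825579405165}}{16127500} \approx 0.90882 i$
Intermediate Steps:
$Y{\left(p,H \right)} = 0$
$v = \frac{406}{5}$ ($v = - \frac{1 \left(-406\right)}{5} = \left(- \frac{1}{5}\right) \left(-406\right) = \frac{406}{5} \approx 81.2$)
$h = - \frac{39099}{5}$ ($h = -7901 + \frac{406}{5} = - \frac{39099}{5} \approx -7819.8$)
$\sqrt{Y{\left(236,265 \right)} + \left(- \frac{222158}{206432} + \frac{h}{-31250}\right)} = \sqrt{0 - \left(- \frac{39099}{156250} + \frac{111079}{103216}\right)} = \sqrt{0 - \frac{6660225683}{8063750000}} = \sqrt{- \frac{6660225683}{8063750000}} = \frac{i \sqrt{214825579405165}}{16127500}$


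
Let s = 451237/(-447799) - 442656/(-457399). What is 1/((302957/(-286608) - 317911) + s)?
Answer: -58703857304485008/18662666374891083437597 ≈ -3.1455e-6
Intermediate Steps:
s = -8174438419/204822814801 (s = 451237*(-1/447799) - 442656*(-1/457399) = -451237/447799 + 442656/457399 = -8174438419/204822814801 ≈ -0.039910)
1/((302957/(-286608) - 317911) + s) = 1/((302957/(-286608) - 317911) - 8174438419/204822814801) = 1/((302957*(-1/286608) - 317911) - 8174438419/204822814801) = 1/((-302957/286608 - 317911) - 8174438419/204822814801) = 1/(-91116138845/286608 - 8174438419/204822814801) = 1/(-18662666374891083437597/58703857304485008) = -58703857304485008/18662666374891083437597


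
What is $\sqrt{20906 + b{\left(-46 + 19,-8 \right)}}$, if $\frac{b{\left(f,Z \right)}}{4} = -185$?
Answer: $\sqrt{20166} \approx 142.01$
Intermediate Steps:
$b{\left(f,Z \right)} = -740$ ($b{\left(f,Z \right)} = 4 \left(-185\right) = -740$)
$\sqrt{20906 + b{\left(-46 + 19,-8 \right)}} = \sqrt{20906 - 740} = \sqrt{20166}$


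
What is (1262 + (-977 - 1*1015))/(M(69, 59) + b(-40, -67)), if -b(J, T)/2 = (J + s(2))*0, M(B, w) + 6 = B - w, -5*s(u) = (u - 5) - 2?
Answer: -365/2 ≈ -182.50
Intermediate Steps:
s(u) = 7/5 - u/5 (s(u) = -((u - 5) - 2)/5 = -((-5 + u) - 2)/5 = -(-7 + u)/5 = 7/5 - u/5)
M(B, w) = -6 + B - w (M(B, w) = -6 + (B - w) = -6 + B - w)
b(J, T) = 0 (b(J, T) = -2*(J + (7/5 - ⅕*2))*0 = -2*(J + (7/5 - ⅖))*0 = -2*(J + 1)*0 = -2*(1 + J)*0 = -2*0 = 0)
(1262 + (-977 - 1*1015))/(M(69, 59) + b(-40, -67)) = (1262 + (-977 - 1*1015))/((-6 + 69 - 1*59) + 0) = (1262 + (-977 - 1015))/((-6 + 69 - 59) + 0) = (1262 - 1992)/(4 + 0) = -730/4 = -730*¼ = -365/2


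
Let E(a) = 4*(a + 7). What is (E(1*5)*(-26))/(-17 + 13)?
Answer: 312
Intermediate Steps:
E(a) = 28 + 4*a (E(a) = 4*(7 + a) = 28 + 4*a)
(E(1*5)*(-26))/(-17 + 13) = ((28 + 4*(1*5))*(-26))/(-17 + 13) = ((28 + 4*5)*(-26))/(-4) = ((28 + 20)*(-26))*(-¼) = (48*(-26))*(-¼) = -1248*(-¼) = 312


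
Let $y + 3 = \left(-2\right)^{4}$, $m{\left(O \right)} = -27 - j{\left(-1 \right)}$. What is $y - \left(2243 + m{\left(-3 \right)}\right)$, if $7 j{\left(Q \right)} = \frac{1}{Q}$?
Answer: $- \frac{15422}{7} \approx -2203.1$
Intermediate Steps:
$j{\left(Q \right)} = \frac{1}{7 Q}$
$m{\left(O \right)} = - \frac{188}{7}$ ($m{\left(O \right)} = -27 - \frac{1}{7 \left(-1\right)} = -27 - \frac{1}{7} \left(-1\right) = -27 - - \frac{1}{7} = -27 + \frac{1}{7} = - \frac{188}{7}$)
$y = 13$ ($y = -3 + \left(-2\right)^{4} = -3 + 16 = 13$)
$y - \left(2243 + m{\left(-3 \right)}\right) = 13 - \left(2243 - \frac{188}{7}\right) = 13 - \frac{15513}{7} = - \frac{15422}{7}$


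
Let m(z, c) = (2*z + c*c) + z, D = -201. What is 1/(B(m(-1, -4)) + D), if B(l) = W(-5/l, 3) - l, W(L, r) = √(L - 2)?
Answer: -2782/595379 - I*√403/595379 ≈ -0.0046727 - 3.3718e-5*I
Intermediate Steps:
W(L, r) = √(-2 + L)
m(z, c) = c² + 3*z (m(z, c) = (2*z + c²) + z = (c² + 2*z) + z = c² + 3*z)
B(l) = √(-2 - 5/l) - l
1/(B(m(-1, -4)) + D) = 1/((√(-2 - 5/((-4)² + 3*(-1))) - ((-4)² + 3*(-1))) - 201) = 1/((√(-2 - 5/(16 - 3)) - (16 - 3)) - 201) = 1/((√(-2 - 5/13) - 1*13) - 201) = 1/((√(-2 - 5*1/13) - 13) - 201) = 1/((√(-2 - 5/13) - 13) - 201) = 1/((√(-31/13) - 13) - 201) = 1/((I*√403/13 - 13) - 201) = 1/((-13 + I*√403/13) - 201) = 1/(-214 + I*√403/13)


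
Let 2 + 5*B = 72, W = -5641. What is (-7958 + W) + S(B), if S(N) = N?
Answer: -13585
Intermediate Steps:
B = 14 (B = -⅖ + (⅕)*72 = -⅖ + 72/5 = 14)
(-7958 + W) + S(B) = (-7958 - 5641) + 14 = -13599 + 14 = -13585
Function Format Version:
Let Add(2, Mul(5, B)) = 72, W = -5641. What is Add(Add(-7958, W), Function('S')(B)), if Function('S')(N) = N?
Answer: -13585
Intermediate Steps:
B = 14 (B = Add(Rational(-2, 5), Mul(Rational(1, 5), 72)) = Add(Rational(-2, 5), Rational(72, 5)) = 14)
Add(Add(-7958, W), Function('S')(B)) = Add(Add(-7958, -5641), 14) = Add(-13599, 14) = -13585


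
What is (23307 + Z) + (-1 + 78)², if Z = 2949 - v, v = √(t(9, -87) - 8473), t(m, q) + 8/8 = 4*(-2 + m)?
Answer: 32185 - I*√8446 ≈ 32185.0 - 91.902*I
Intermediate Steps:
t(m, q) = -9 + 4*m (t(m, q) = -1 + 4*(-2 + m) = -1 + (-8 + 4*m) = -9 + 4*m)
v = I*√8446 (v = √((-9 + 4*9) - 8473) = √((-9 + 36) - 8473) = √(27 - 8473) = √(-8446) = I*√8446 ≈ 91.902*I)
Z = 2949 - I*√8446 ≈ 2949.0 - 91.902*I
(23307 + Z) + (-1 + 78)² = (23307 + (2949 - I*√8446)) + (-1 + 78)² = (26256 - I*√8446) + 77² = (26256 - I*√8446) + 5929 = 32185 - I*√8446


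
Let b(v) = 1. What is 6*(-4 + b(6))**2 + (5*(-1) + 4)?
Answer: 53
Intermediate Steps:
6*(-4 + b(6))**2 + (5*(-1) + 4) = 6*(-4 + 1)**2 + (5*(-1) + 4) = 6*(-3)**2 + (-5 + 4) = 6*9 - 1 = 54 - 1 = 53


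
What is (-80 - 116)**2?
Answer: 38416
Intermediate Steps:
(-80 - 116)**2 = (-196)**2 = 38416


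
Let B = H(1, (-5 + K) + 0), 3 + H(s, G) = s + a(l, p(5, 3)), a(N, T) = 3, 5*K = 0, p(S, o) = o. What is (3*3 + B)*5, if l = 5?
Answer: 50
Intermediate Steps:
K = 0 (K = (⅕)*0 = 0)
H(s, G) = s (H(s, G) = -3 + (s + 3) = -3 + (3 + s) = s)
B = 1
(3*3 + B)*5 = (3*3 + 1)*5 = (9 + 1)*5 = 10*5 = 50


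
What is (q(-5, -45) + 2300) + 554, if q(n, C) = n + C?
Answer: 2804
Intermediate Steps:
q(n, C) = C + n
(q(-5, -45) + 2300) + 554 = ((-45 - 5) + 2300) + 554 = (-50 + 2300) + 554 = 2250 + 554 = 2804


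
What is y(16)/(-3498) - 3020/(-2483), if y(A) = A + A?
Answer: 5242252/4342767 ≈ 1.2071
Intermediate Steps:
y(A) = 2*A
y(16)/(-3498) - 3020/(-2483) = (2*16)/(-3498) - 3020/(-2483) = 32*(-1/3498) - 3020*(-1/2483) = -16/1749 + 3020/2483 = 5242252/4342767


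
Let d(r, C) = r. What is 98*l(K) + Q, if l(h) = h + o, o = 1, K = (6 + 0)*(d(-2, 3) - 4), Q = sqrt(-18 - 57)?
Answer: -3430 + 5*I*sqrt(3) ≈ -3430.0 + 8.6602*I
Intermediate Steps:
Q = 5*I*sqrt(3) (Q = sqrt(-75) = 5*I*sqrt(3) ≈ 8.6602*I)
K = -36 (K = (6 + 0)*(-2 - 4) = 6*(-6) = -36)
l(h) = 1 + h (l(h) = h + 1 = 1 + h)
98*l(K) + Q = 98*(1 - 36) + 5*I*sqrt(3) = 98*(-35) + 5*I*sqrt(3) = -3430 + 5*I*sqrt(3)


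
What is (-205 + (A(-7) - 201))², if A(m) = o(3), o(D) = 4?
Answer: 161604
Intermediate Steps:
A(m) = 4
(-205 + (A(-7) - 201))² = (-205 + (4 - 201))² = (-205 - 197)² = (-402)² = 161604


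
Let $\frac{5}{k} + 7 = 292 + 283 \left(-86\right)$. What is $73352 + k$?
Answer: $\frac{1764335651}{24053} \approx 73352.0$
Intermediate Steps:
$k = - \frac{5}{24053}$ ($k = \frac{5}{-7 + \left(292 + 283 \left(-86\right)\right)} = \frac{5}{-7 + \left(292 - 24338\right)} = \frac{5}{-7 - 24046} = \frac{5}{-24053} = 5 \left(- \frac{1}{24053}\right) = - \frac{5}{24053} \approx -0.00020787$)
$73352 + k = 73352 - \frac{5}{24053} = \frac{1764335651}{24053}$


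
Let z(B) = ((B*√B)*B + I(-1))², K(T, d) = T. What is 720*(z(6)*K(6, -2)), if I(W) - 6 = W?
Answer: 33700320 + 1555200*√6 ≈ 3.7510e+7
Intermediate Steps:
I(W) = 6 + W
z(B) = (5 + B^(5/2))² (z(B) = ((B*√B)*B + (6 - 1))² = (B^(3/2)*B + 5)² = (B^(5/2) + 5)² = (5 + B^(5/2))²)
720*(z(6)*K(6, -2)) = 720*((5 + 6^(5/2))²*6) = 720*((5 + 36*√6)²*6) = 720*(6*(5 + 36*√6)²) = 4320*(5 + 36*√6)²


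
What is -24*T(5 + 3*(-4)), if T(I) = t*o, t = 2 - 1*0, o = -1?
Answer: 48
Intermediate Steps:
t = 2 (t = 2 + 0 = 2)
T(I) = -2 (T(I) = 2*(-1) = -2)
-24*T(5 + 3*(-4)) = -24*(-2) = 48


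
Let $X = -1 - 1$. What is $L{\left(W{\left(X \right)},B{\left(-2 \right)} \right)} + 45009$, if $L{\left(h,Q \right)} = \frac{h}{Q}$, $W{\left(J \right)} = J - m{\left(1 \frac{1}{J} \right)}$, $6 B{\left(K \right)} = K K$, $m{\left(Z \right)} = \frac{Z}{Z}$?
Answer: $\frac{90009}{2} \approx 45005.0$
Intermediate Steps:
$X = -2$ ($X = -1 - 1 = -2$)
$m{\left(Z \right)} = 1$
$B{\left(K \right)} = \frac{K^{2}}{6}$ ($B{\left(K \right)} = \frac{K K}{6} = \frac{K^{2}}{6}$)
$W{\left(J \right)} = -1 + J$ ($W{\left(J \right)} = J - 1 = -1 + J$)
$L{\left(W{\left(X \right)},B{\left(-2 \right)} \right)} + 45009 = \frac{-1 - 2}{\frac{1}{6} \left(-2\right)^{2}} + 45009 = - \frac{3}{\frac{1}{6} \cdot 4} + 45009 = - \frac{3}{\frac{2}{3}} + 45009 = \left(-3\right) \frac{3}{2} + 45009 = - \frac{9}{2} + 45009 = \frac{90009}{2}$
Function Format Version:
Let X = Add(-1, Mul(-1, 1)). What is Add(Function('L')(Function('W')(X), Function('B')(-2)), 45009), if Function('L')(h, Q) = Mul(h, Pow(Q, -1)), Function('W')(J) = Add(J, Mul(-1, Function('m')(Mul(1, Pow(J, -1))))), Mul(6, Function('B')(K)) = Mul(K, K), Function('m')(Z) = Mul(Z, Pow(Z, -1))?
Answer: Rational(90009, 2) ≈ 45005.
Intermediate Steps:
X = -2 (X = Add(-1, -1) = -2)
Function('m')(Z) = 1
Function('B')(K) = Mul(Rational(1, 6), Pow(K, 2)) (Function('B')(K) = Mul(Rational(1, 6), Mul(K, K)) = Mul(Rational(1, 6), Pow(K, 2)))
Function('W')(J) = Add(-1, J) (Function('W')(J) = Add(J, Mul(-1, 1)) = Add(J, -1) = Add(-1, J))
Add(Function('L')(Function('W')(X), Function('B')(-2)), 45009) = Add(Mul(Add(-1, -2), Pow(Mul(Rational(1, 6), Pow(-2, 2)), -1)), 45009) = Add(Mul(-3, Pow(Mul(Rational(1, 6), 4), -1)), 45009) = Add(Mul(-3, Pow(Rational(2, 3), -1)), 45009) = Add(Mul(-3, Rational(3, 2)), 45009) = Add(Rational(-9, 2), 45009) = Rational(90009, 2)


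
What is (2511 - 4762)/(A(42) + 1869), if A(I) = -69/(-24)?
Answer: -18008/14975 ≈ -1.2025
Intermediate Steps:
A(I) = 23/8 (A(I) = -69*(-1/24) = 23/8)
(2511 - 4762)/(A(42) + 1869) = (2511 - 4762)/(23/8 + 1869) = -2251/14975/8 = -2251*8/14975 = -18008/14975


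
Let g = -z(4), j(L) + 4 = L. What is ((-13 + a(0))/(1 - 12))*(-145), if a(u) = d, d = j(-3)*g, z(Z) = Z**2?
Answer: 1305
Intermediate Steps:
j(L) = -4 + L
g = -16 (g = -1*4**2 = -1*16 = -16)
d = 112 (d = (-4 - 3)*(-16) = -7*(-16) = 112)
a(u) = 112
((-13 + a(0))/(1 - 12))*(-145) = ((-13 + 112)/(1 - 12))*(-145) = (99/(-11))*(-145) = (99*(-1/11))*(-145) = -9*(-145) = 1305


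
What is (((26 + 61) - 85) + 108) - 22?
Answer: 88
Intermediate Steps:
(((26 + 61) - 85) + 108) - 22 = ((87 - 85) + 108) - 22 = (2 + 108) - 22 = 110 - 22 = 88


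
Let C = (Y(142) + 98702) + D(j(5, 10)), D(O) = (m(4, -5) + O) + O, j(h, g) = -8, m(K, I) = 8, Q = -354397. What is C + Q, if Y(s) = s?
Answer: -255561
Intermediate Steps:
D(O) = 8 + 2*O (D(O) = (8 + O) + O = 8 + 2*O)
C = 98836 (C = (142 + 98702) + (8 + 2*(-8)) = 98844 + (8 - 16) = 98844 - 8 = 98836)
C + Q = 98836 - 354397 = -255561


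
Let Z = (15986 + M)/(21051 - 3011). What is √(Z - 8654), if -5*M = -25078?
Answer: 2*I*√10999971631/2255 ≈ 93.021*I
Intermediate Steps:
M = 25078/5 (M = -⅕*(-25078) = 25078/5 ≈ 5015.6)
Z = 13126/11275 (Z = (15986 + 25078/5)/(21051 - 3011) = (105008/5)/18040 = (105008/5)*(1/18040) = 13126/11275 ≈ 1.1642)
√(Z - 8654) = √(13126/11275 - 8654) = √(-97560724/11275) = 2*I*√10999971631/2255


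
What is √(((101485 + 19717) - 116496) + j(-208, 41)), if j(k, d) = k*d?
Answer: 7*I*√78 ≈ 61.822*I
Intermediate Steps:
j(k, d) = d*k
√(((101485 + 19717) - 116496) + j(-208, 41)) = √(((101485 + 19717) - 116496) + 41*(-208)) = √((121202 - 116496) - 8528) = √(4706 - 8528) = √(-3822) = 7*I*√78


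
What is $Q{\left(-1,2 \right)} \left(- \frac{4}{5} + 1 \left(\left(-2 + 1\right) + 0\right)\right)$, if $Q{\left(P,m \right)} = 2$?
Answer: $- \frac{18}{5} \approx -3.6$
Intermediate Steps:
$Q{\left(-1,2 \right)} \left(- \frac{4}{5} + 1 \left(\left(-2 + 1\right) + 0\right)\right) = 2 \left(- \frac{4}{5} + 1 \left(\left(-2 + 1\right) + 0\right)\right) = 2 \left(\left(-4\right) \frac{1}{5} + 1 \left(-1 + 0\right)\right) = 2 \left(- \frac{4}{5} + 1 \left(-1\right)\right) = 2 \left(- \frac{4}{5} - 1\right) = 2 \left(- \frac{9}{5}\right) = - \frac{18}{5}$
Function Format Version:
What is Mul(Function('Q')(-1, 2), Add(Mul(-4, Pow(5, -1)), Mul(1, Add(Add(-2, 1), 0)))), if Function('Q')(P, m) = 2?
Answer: Rational(-18, 5) ≈ -3.6000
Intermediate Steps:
Mul(Function('Q')(-1, 2), Add(Mul(-4, Pow(5, -1)), Mul(1, Add(Add(-2, 1), 0)))) = Mul(2, Add(Mul(-4, Pow(5, -1)), Mul(1, Add(Add(-2, 1), 0)))) = Mul(2, Add(Mul(-4, Rational(1, 5)), Mul(1, Add(-1, 0)))) = Mul(2, Add(Rational(-4, 5), Mul(1, -1))) = Mul(2, Add(Rational(-4, 5), -1)) = Mul(2, Rational(-9, 5)) = Rational(-18, 5)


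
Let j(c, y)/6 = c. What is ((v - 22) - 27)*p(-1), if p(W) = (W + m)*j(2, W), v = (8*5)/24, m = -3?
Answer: 2272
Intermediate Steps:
j(c, y) = 6*c
v = 5/3 (v = 40*(1/24) = 5/3 ≈ 1.6667)
p(W) = -36 + 12*W (p(W) = (W - 3)*(6*2) = (-3 + W)*12 = -36 + 12*W)
((v - 22) - 27)*p(-1) = ((5/3 - 22) - 27)*(-36 + 12*(-1)) = (-61/3 - 27)*(-36 - 12) = -142/3*(-48) = 2272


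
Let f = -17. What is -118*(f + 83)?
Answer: -7788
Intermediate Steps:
-118*(f + 83) = -118*(-17 + 83) = -118*66 = -7788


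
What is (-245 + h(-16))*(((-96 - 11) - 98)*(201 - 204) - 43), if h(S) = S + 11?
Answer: -143000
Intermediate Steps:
h(S) = 11 + S
(-245 + h(-16))*(((-96 - 11) - 98)*(201 - 204) - 43) = (-245 + (11 - 16))*(((-96 - 11) - 98)*(201 - 204) - 43) = (-245 - 5)*((-107 - 98)*(-3) - 43) = -250*(-205*(-3) - 43) = -250*(615 - 43) = -250*572 = -143000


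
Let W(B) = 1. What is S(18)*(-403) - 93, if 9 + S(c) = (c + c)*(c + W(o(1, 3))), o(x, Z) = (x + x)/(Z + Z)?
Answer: -272118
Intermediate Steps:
o(x, Z) = x/Z (o(x, Z) = (2*x)/((2*Z)) = (2*x)*(1/(2*Z)) = x/Z)
S(c) = -9 + 2*c*(1 + c) (S(c) = -9 + (c + c)*(c + 1) = -9 + (2*c)*(1 + c) = -9 + 2*c*(1 + c))
S(18)*(-403) - 93 = (-9 + 2*18 + 2*18**2)*(-403) - 93 = (-9 + 36 + 2*324)*(-403) - 93 = (-9 + 36 + 648)*(-403) - 93 = 675*(-403) - 93 = -272025 - 93 = -272118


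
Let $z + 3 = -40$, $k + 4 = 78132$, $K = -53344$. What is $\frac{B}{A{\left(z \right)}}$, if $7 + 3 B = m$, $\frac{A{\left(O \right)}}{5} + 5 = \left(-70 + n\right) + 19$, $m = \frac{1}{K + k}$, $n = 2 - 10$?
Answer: $\frac{57829}{7930880} \approx 0.0072916$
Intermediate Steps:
$k = 78128$ ($k = -4 + 78132 = 78128$)
$n = -8$ ($n = 2 - 10 = -8$)
$z = -43$ ($z = -3 - 40 = -43$)
$m = \frac{1}{24784}$ ($m = \frac{1}{-53344 + 78128} = \frac{1}{24784} \approx 4.0349 \cdot 10^{-5}$)
$A{\left(O \right)} = -320$ ($A{\left(O \right)} = -25 + 5 \left(\left(-70 - 8\right) + 19\right) = -25 + 5 \left(-78 + 19\right) = -25 + 5 \left(-59\right) = -25 - 295 = -320$)
$B = - \frac{57829}{24784}$ ($B = - \frac{7}{3} + \frac{1}{3} \cdot \frac{1}{24784} = - \frac{7}{3} + \frac{1}{74352} = - \frac{57829}{24784} \approx -2.3333$)
$\frac{B}{A{\left(z \right)}} = - \frac{57829}{24784 \left(-320\right)} = \left(- \frac{57829}{24784}\right) \left(- \frac{1}{320}\right) = \frac{57829}{7930880}$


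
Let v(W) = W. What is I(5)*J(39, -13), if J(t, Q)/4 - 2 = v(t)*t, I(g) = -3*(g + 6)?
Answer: -201036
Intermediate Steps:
I(g) = -18 - 3*g (I(g) = -3*(6 + g) = -18 - 3*g)
J(t, Q) = 8 + 4*t² (J(t, Q) = 8 + 4*(t*t) = 8 + 4*t²)
I(5)*J(39, -13) = (-18 - 3*5)*(8 + 4*39²) = (-18 - 15)*(8 + 4*1521) = -33*(8 + 6084) = -33*6092 = -201036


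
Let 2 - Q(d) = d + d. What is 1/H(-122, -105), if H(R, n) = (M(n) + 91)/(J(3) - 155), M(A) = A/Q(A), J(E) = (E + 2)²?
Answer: -27560/19187 ≈ -1.4364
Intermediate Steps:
Q(d) = 2 - 2*d (Q(d) = 2 - (d + d) = 2 - 2*d)
J(E) = (2 + E)²
M(A) = A/(2 - 2*A)
H(R, n) = -7/10 + n/(130*(-2 + 2*n)) (H(R, n) = (-n/(-2 + 2*n) + 91)/((2 + 3)² - 155) = (91 - n/(-2 + 2*n))/(5² - 155) = (91 - n/(-2 + 2*n))/(25 - 155) = (91 - n/(-2 + 2*n))/(-130) = (91 - n/(-2 + 2*n))*(-1/130) = -7/10 + n/(130*(-2 + 2*n)))
1/H(-122, -105) = 1/((182 - 181*(-105))/(260*(-1 - 105))) = 1/((1/260)*(182 + 19005)/(-106)) = 1/((1/260)*(-1/106)*19187) = 1/(-19187/27560) = -27560/19187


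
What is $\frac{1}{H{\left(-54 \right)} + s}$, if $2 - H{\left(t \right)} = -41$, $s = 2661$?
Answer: $\frac{1}{2704} \approx 0.00036982$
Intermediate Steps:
$H{\left(t \right)} = 43$ ($H{\left(t \right)} = 2 - -41 = 2 + 41 = 43$)
$\frac{1}{H{\left(-54 \right)} + s} = \frac{1}{43 + 2661} = \frac{1}{2704}$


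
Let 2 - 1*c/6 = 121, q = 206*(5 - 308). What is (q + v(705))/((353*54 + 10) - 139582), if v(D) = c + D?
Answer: 20809/40170 ≈ 0.51802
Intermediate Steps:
q = -62418 (q = 206*(-303) = -62418)
c = -714 (c = 12 - 6*121 = 12 - 726 = -714)
v(D) = -714 + D
(q + v(705))/((353*54 + 10) - 139582) = (-62418 + (-714 + 705))/((353*54 + 10) - 139582) = (-62418 - 9)/((19062 + 10) - 139582) = -62427/(19072 - 139582) = -62427/(-120510) = -62427*(-1/120510) = 20809/40170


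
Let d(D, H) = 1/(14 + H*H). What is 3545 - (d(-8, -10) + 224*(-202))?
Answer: 5562401/114 ≈ 48793.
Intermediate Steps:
d(D, H) = 1/(14 + H²)
3545 - (d(-8, -10) + 224*(-202)) = 3545 - (1/(14 + (-10)²) + 224*(-202)) = 3545 - (1/(14 + 100) - 45248) = 3545 - (1/114 - 45248) = 3545 - 1*(-5158271/114) = 3545 + 5158271/114 = 5562401/114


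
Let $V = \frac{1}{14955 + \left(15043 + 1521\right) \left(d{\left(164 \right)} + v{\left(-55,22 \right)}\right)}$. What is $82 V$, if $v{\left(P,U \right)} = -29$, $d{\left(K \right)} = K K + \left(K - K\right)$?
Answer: $\frac{82}{445039943} \approx 1.8425 \cdot 10^{-7}$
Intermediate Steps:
$d{\left(K \right)} = K^{2}$ ($d{\left(K \right)} = K^{2} + 0 = K^{2}$)
$V = \frac{1}{445039943}$ ($V = \frac{1}{14955 + \left(15043 + 1521\right) \left(164^{2} - 29\right)} = \frac{1}{14955 + 16564 \left(26896 - 29\right)} = \frac{1}{14955 + 16564 \cdot 26867} = \frac{1}{14955 + 445024988} = \frac{1}{445039943} \approx 2.247 \cdot 10^{-9}$)
$82 V = 82 \cdot \frac{1}{445039943} = \frac{82}{445039943}$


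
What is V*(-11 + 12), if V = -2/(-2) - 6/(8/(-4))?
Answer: 4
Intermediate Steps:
V = 4 (V = -2*(-½) - 6/(8*(-¼)) = 1 - 6/(-2) = 1 - 6*(-½) = 1 + 3 = 4)
V*(-11 + 12) = 4*(-11 + 12) = 4*1 = 4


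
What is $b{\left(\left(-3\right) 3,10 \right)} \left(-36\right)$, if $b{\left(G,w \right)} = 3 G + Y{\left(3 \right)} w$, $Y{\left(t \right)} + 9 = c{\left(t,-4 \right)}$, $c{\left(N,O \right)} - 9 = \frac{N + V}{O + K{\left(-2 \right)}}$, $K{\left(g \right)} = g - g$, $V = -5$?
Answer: $792$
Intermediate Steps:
$K{\left(g \right)} = 0$
$c{\left(N,O \right)} = 9 + \frac{-5 + N}{O}$ ($c{\left(N,O \right)} = 9 + \frac{N - 5}{O + 0} = 9 + \frac{-5 + N}{O}$)
$Y{\left(t \right)} = \frac{5}{4} - \frac{t}{4}$ ($Y{\left(t \right)} = -9 + \frac{-5 + t + 9 \left(-4\right)}{-4} = -9 - \frac{-5 + t - 36}{4} = -9 - \frac{-41 + t}{4} = -9 - \left(- \frac{41}{4} + \frac{t}{4}\right) = \frac{5}{4} - \frac{t}{4}$)
$b{\left(G,w \right)} = \frac{w}{2} + 3 G$ ($b{\left(G,w \right)} = 3 G + \left(\frac{5}{4} - \frac{3}{4}\right) w = 3 G + \frac{w}{2} = \frac{w}{2} + 3 G$)
$b{\left(\left(-3\right) 3,10 \right)} \left(-36\right) = \left(\frac{1}{2} \cdot 10 + 3 \left(\left(-3\right) 3\right)\right) \left(-36\right) = \left(5 + 3 \left(-9\right)\right) \left(-36\right) = \left(5 - 27\right) \left(-36\right) = \left(-22\right) \left(-36\right) = 792$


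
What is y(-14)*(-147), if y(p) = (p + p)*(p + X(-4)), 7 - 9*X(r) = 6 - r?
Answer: -58996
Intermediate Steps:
X(r) = 1/9 + r/9 (X(r) = 7/9 - (6 - r)/9 = 7/9 + (-2/3 + r/9) = 1/9 + r/9)
y(p) = 2*p*(-1/3 + p) (y(p) = (p + p)*(p + (1/9 + (1/9)*(-4))) = (2*p)*(p + (1/9 - 4/9)) = (2*p)*(p - 1/3) = (2*p)*(-1/3 + p) = 2*p*(-1/3 + p))
y(-14)*(-147) = ((2/3)*(-14)*(-1 + 3*(-14)))*(-147) = ((2/3)*(-14)*(-1 - 42))*(-147) = ((2/3)*(-14)*(-43))*(-147) = (1204/3)*(-147) = -58996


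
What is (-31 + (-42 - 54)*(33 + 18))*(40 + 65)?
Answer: -517335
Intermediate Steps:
(-31 + (-42 - 54)*(33 + 18))*(40 + 65) = (-31 - 96*51)*105 = (-31 - 4896)*105 = -4927*105 = -517335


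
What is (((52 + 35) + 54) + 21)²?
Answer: 26244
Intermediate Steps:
(((52 + 35) + 54) + 21)² = ((87 + 54) + 21)² = (141 + 21)² = 162² = 26244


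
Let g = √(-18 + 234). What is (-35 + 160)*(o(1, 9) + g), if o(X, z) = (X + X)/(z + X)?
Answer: 25 + 750*√6 ≈ 1862.1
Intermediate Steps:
o(X, z) = 2*X/(X + z) (o(X, z) = (2*X)/(X + z) = 2*X/(X + z))
g = 6*√6 (g = √216 = 6*√6 ≈ 14.697)
(-35 + 160)*(o(1, 9) + g) = (-35 + 160)*(2*1/(1 + 9) + 6*√6) = 125*(2*1/10 + 6*√6) = 125*(2*1*(⅒) + 6*√6) = 125*(⅕ + 6*√6) = 25 + 750*√6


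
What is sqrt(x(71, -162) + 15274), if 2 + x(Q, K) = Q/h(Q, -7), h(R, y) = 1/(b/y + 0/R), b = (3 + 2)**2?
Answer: 3*sqrt(81767)/7 ≈ 122.55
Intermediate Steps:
b = 25 (b = 5**2 = 25)
h(R, y) = y/25 (h(R, y) = 1/(25/y + 0/R) = 1/(25/y + 0) = 1/(25/y) = y/25)
x(Q, K) = -2 - 25*Q/7 (x(Q, K) = -2 + Q/(((1/25)*(-7))) = -2 + Q/(-7/25) = -2 + Q*(-25/7) = -2 - 25*Q/7)
sqrt(x(71, -162) + 15274) = sqrt((-2 - 25/7*71) + 15274) = sqrt((-2 - 1775/7) + 15274) = sqrt(-1789/7 + 15274) = sqrt(105129/7) = 3*sqrt(81767)/7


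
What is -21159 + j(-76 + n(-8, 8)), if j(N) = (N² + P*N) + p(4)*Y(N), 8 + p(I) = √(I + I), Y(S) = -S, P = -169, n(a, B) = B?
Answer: -5587 + 136*√2 ≈ -5394.7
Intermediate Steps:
p(I) = -8 + √2*√I (p(I) = -8 + √(I + I) = -8 + √(2*I) = -8 + √2*√I)
j(N) = N² - 169*N - N*(-8 + 2*√2) (j(N) = (N² - 169*N) + (-8 + √2*√4)*(-N) = (N² - 169*N) + (-8 + √2*2)*(-N) = (N² - 169*N) + (-8 + 2*√2)*(-N) = (N² - 169*N) - N*(-8 + 2*√2) = N² - 169*N - N*(-8 + 2*√2))
-21159 + j(-76 + n(-8, 8)) = -21159 + (-76 + 8)*(-161 + (-76 + 8) - 2*√2) = -21159 - 68*(-161 - 68 - 2*√2) = -21159 - 68*(-229 - 2*√2) = -21159 + (15572 + 136*√2) = -5587 + 136*√2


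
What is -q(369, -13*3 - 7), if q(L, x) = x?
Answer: 46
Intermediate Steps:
-q(369, -13*3 - 7) = -(-13*3 - 7) = -(-39 - 7) = -1*(-46) = 46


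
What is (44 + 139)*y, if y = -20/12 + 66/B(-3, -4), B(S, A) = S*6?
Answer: -976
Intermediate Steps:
B(S, A) = 6*S
y = -16/3 (y = -20/12 + 66/((6*(-3))) = -20*1/12 + 66/(-18) = -5/3 + 66*(-1/18) = -5/3 - 11/3 = -16/3 ≈ -5.3333)
(44 + 139)*y = (44 + 139)*(-16/3) = 183*(-16/3) = -976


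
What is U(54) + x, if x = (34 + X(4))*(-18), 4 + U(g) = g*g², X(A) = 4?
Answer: 156776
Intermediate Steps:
U(g) = -4 + g³ (U(g) = -4 + g*g² = -4 + g³)
x = -684 (x = (34 + 4)*(-18) = 38*(-18) = -684)
U(54) + x = (-4 + 54³) - 684 = (-4 + 157464) - 684 = 157460 - 684 = 156776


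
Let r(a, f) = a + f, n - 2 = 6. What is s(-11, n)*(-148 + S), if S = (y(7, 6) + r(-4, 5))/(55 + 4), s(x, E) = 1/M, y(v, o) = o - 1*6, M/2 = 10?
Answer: -8731/1180 ≈ -7.3992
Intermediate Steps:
n = 8 (n = 2 + 6 = 8)
M = 20 (M = 2*10 = 20)
y(v, o) = -6 + o (y(v, o) = o - 6 = -6 + o)
s(x, E) = 1/20
S = 1/59 (S = ((-6 + 6) + (-4 + 5))/(55 + 4) = (0 + 1)/59 = 1*(1/59) = 1/59 ≈ 0.016949)
s(-11, n)*(-148 + S) = (-148 + 1/59)/20 = (1/20)*(-8731/59) = -8731/1180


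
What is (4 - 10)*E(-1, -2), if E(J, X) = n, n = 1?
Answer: -6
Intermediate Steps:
E(J, X) = 1
(4 - 10)*E(-1, -2) = (4 - 10)*1 = -6*1 = -6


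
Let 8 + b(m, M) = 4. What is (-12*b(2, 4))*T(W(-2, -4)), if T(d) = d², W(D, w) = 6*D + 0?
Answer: 6912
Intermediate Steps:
b(m, M) = -4 (b(m, M) = -8 + 4 = -4)
W(D, w) = 6*D
(-12*b(2, 4))*T(W(-2, -4)) = (-12*(-4))*(6*(-2))² = 48*(-12)² = 48*144 = 6912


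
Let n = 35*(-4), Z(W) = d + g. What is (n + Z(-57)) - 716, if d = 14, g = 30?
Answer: -812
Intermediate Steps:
Z(W) = 44 (Z(W) = 14 + 30 = 44)
n = -140
(n + Z(-57)) - 716 = (-140 + 44) - 716 = -96 - 716 = -812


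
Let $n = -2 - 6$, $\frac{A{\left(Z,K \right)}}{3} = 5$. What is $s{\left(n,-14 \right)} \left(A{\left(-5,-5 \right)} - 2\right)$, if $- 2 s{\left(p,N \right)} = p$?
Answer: $52$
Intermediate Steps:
$A{\left(Z,K \right)} = 15$ ($A{\left(Z,K \right)} = 3 \cdot 5 = 15$)
$n = -8$
$s{\left(p,N \right)} = - \frac{p}{2}$
$s{\left(n,-14 \right)} \left(A{\left(-5,-5 \right)} - 2\right) = \left(- \frac{1}{2}\right) \left(-8\right) \left(15 - 2\right) = 4 \left(15 - 2\right) = 4 \cdot 13 = 52$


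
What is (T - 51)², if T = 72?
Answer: 441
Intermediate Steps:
(T - 51)² = (72 - 51)² = 21² = 441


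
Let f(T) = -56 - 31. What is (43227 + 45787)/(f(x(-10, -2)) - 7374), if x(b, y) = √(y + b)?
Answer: -89014/7461 ≈ -11.931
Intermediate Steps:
x(b, y) = √(b + y)
f(T) = -87
(43227 + 45787)/(f(x(-10, -2)) - 7374) = (43227 + 45787)/(-87 - 7374) = 89014/(-7461) = 89014*(-1/7461) = -89014/7461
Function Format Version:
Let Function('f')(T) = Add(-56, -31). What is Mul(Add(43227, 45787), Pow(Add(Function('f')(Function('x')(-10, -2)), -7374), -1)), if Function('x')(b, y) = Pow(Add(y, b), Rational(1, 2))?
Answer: Rational(-89014, 7461) ≈ -11.931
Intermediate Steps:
Function('x')(b, y) = Pow(Add(b, y), Rational(1, 2))
Function('f')(T) = -87
Mul(Add(43227, 45787), Pow(Add(Function('f')(Function('x')(-10, -2)), -7374), -1)) = Mul(Add(43227, 45787), Pow(Add(-87, -7374), -1)) = Mul(89014, Pow(-7461, -1)) = Mul(89014, Rational(-1, 7461)) = Rational(-89014, 7461)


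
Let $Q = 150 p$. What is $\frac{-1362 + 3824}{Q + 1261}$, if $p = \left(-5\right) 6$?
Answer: $- \frac{2462}{3239} \approx -0.76011$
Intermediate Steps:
$p = -30$
$Q = -4500$ ($Q = 150 \left(-30\right) = -4500$)
$\frac{-1362 + 3824}{Q + 1261} = \frac{-1362 + 3824}{-4500 + 1261} = \frac{2462}{-3239} = 2462 \left(- \frac{1}{3239}\right) = - \frac{2462}{3239}$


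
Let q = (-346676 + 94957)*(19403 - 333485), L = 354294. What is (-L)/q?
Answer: -19683/4392244831 ≈ -4.4813e-6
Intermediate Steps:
q = 79060406958 (q = -251719*(-314082) = 79060406958)
(-L)/q = -1*354294/79060406958 = -354294*1/79060406958 = -19683/4392244831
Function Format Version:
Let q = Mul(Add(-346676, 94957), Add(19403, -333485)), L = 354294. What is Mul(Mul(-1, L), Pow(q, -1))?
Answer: Rational(-19683, 4392244831) ≈ -4.4813e-6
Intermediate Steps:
q = 79060406958 (q = Mul(-251719, -314082) = 79060406958)
Mul(Mul(-1, L), Pow(q, -1)) = Mul(Mul(-1, 354294), Pow(79060406958, -1)) = Mul(-354294, Rational(1, 79060406958)) = Rational(-19683, 4392244831)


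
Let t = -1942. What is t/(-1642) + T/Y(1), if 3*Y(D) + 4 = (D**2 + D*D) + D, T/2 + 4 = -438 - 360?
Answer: 3951623/821 ≈ 4813.2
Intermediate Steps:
T = -1604 (T = -8 + 2*(-438 - 360) = -8 + 2*(-798) = -8 - 1596 = -1604)
Y(D) = -4/3 + D/3 + 2*D**2/3 (Y(D) = -4/3 + ((D**2 + D*D) + D)/3 = -4/3 + ((D**2 + D**2) + D)/3 = -4/3 + (2*D**2 + D)/3 = -4/3 + (D + 2*D**2)/3 = -4/3 + (D/3 + 2*D**2/3) = -4/3 + D/3 + 2*D**2/3)
t/(-1642) + T/Y(1) = -1942/(-1642) - 1604/(-4/3 + (1/3)*1 + (2/3)*1**2) = -1942*(-1/1642) - 1604/(-4/3 + 1/3 + (2/3)*1) = 971/821 - 1604/(-4/3 + 1/3 + 2/3) = 971/821 - 1604/(-1/3) = 971/821 - 1604*(-3) = 971/821 + 4812 = 3951623/821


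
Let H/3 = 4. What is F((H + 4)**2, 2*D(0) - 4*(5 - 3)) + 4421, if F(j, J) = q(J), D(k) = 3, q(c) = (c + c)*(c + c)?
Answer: 4437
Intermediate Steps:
H = 12 (H = 3*4 = 12)
q(c) = 4*c**2 (q(c) = (2*c)*(2*c) = 4*c**2)
F(j, J) = 4*J**2
F((H + 4)**2, 2*D(0) - 4*(5 - 3)) + 4421 = 4*(2*3 - 4*(5 - 3))**2 + 4421 = 4*(6 - 4*2)**2 + 4421 = 4*(6 - 8)**2 + 4421 = 4*(-2)**2 + 4421 = 4*4 + 4421 = 16 + 4421 = 4437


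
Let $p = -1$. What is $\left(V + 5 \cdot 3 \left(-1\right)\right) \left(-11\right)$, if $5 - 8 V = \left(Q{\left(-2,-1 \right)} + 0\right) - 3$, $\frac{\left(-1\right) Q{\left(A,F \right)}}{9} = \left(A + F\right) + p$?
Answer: $\frac{407}{2} \approx 203.5$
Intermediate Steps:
$Q{\left(A,F \right)} = 9 - 9 A - 9 F$ ($Q{\left(A,F \right)} = - 9 \left(\left(A + F\right) - 1\right) = - 9 \left(-1 + A + F\right) = 9 - 9 A - 9 F$)
$V = - \frac{7}{2}$ ($V = \frac{5}{8} - \frac{\left(\left(9 - -18 - -9\right) + 0\right) - 3}{8} = \frac{5}{8} - \frac{\left(\left(9 + 18 + 9\right) + 0\right) - 3}{8} = \frac{5}{8} - \frac{\left(36 + 0\right) - 3}{8} = \frac{5}{8} - \frac{36 - 3}{8} = \frac{5}{8} - \frac{33}{8} = - \frac{7}{2} \approx -3.5$)
$\left(V + 5 \cdot 3 \left(-1\right)\right) \left(-11\right) = \left(- \frac{7}{2} + 5 \cdot 3 \left(-1\right)\right) \left(-11\right) = \left(- \frac{7}{2} + 15 \left(-1\right)\right) \left(-11\right) = \left(- \frac{7}{2} - 15\right) \left(-11\right) = \left(- \frac{37}{2}\right) \left(-11\right) = \frac{407}{2}$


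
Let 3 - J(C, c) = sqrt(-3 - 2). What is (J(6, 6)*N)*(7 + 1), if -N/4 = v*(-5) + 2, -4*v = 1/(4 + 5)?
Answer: -616/3 + 616*I*sqrt(5)/9 ≈ -205.33 + 153.05*I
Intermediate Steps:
v = -1/36 (v = -1/(4*(4 + 5)) = -1/4/9 = -1/4*1/9 = -1/36 ≈ -0.027778)
J(C, c) = 3 - I*sqrt(5) (J(C, c) = 3 - sqrt(-3 - 2) = 3 - sqrt(-5) = 3 - I*sqrt(5))
N = -77/9 (N = -4*(-1/36*(-5) + 2) = -4*(5/36 + 2) = -4*77/36 = -77/9 ≈ -8.5556)
(J(6, 6)*N)*(7 + 1) = ((3 - I*sqrt(5))*(-77/9))*(7 + 1) = (-77/3 + 77*I*sqrt(5)/9)*8 = -616/3 + 616*I*sqrt(5)/9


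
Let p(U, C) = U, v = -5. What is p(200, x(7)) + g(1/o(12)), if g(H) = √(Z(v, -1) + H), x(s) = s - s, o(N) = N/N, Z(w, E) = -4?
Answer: 200 + I*√3 ≈ 200.0 + 1.732*I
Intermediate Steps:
o(N) = 1
x(s) = 0
g(H) = √(-4 + H)
p(200, x(7)) + g(1/o(12)) = 200 + √(-4 + 1/1) = 200 + √(-4 + 1) = 200 + √(-3) = 200 + I*√3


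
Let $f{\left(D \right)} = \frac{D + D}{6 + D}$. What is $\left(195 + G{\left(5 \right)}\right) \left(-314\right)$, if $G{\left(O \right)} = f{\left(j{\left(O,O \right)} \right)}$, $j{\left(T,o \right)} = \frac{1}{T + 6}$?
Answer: $- \frac{4103038}{67} \approx -61239.0$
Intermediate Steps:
$j{\left(T,o \right)} = \frac{1}{6 + T}$
$f{\left(D \right)} = \frac{2 D}{6 + D}$
$G{\left(O \right)} = \frac{2}{\left(6 + O\right) \left(6 + \frac{1}{6 + O}\right)}$
$\left(195 + G{\left(5 \right)}\right) \left(-314\right) = \left(195 + \frac{2}{37 + 6 \cdot 5}\right) \left(-314\right) = \left(195 + \frac{2}{37 + 30}\right) \left(-314\right) = \left(195 + \frac{2}{67}\right) \left(-314\right) = \frac{13067}{67} \left(-314\right) = - \frac{4103038}{67}$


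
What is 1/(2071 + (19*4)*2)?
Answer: 1/2223 ≈ 0.00044984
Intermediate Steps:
1/(2071 + (19*4)*2) = 1/(2071 + 76*2) = 1/(2071 + 152) = 1/2223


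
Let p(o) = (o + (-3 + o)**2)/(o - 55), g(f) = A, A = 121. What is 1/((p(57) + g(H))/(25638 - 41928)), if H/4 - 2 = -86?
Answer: -6516/643 ≈ -10.134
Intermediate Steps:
H = -336 (H = 8 + 4*(-86) = 8 - 344 = -336)
g(f) = 121
p(o) = (o + (-3 + o)**2)/(-55 + o)
1/((p(57) + g(H))/(25638 - 41928)) = 1/(((57 + (-3 + 57)**2)/(-55 + 57) + 121)/(25638 - 41928)) = 1/(((57 + 54**2)/2 + 121)/(-16290)) = 1/(((57 + 2916)/2 + 121)*(-1/16290)) = 1/(((1/2)*2973 + 121)*(-1/16290)) = 1/((2973/2 + 121)*(-1/16290)) = 1/((3215/2)*(-1/16290)) = 1/(-643/6516) = -6516/643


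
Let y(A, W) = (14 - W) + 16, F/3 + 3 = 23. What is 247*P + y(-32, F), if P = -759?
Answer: -187503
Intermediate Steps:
F = 60 (F = -9 + 3*23 = -9 + 69 = 60)
y(A, W) = 30 - W
247*P + y(-32, F) = 247*(-759) + (30 - 1*60) = -187473 + (30 - 60) = -187473 - 30 = -187503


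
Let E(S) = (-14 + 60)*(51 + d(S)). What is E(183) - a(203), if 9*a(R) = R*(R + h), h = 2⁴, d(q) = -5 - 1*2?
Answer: -8747/3 ≈ -2915.7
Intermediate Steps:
d(q) = -7 (d(q) = -5 - 2 = -7)
h = 16
E(S) = 2024 (E(S) = (-14 + 60)*(51 - 7) = 46*44 = 2024)
a(R) = R*(16 + R)/9 (a(R) = (R*(R + 16))/9 = (R*(16 + R))/9 = R*(16 + R)/9)
E(183) - a(203) = 2024 - 203*(16 + 203)/9 = 2024 - 203*219/9 = 2024 - 1*14819/3 = 2024 - 14819/3 = -8747/3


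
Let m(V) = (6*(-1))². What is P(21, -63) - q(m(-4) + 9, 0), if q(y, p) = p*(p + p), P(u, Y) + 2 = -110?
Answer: -112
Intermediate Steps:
P(u, Y) = -112 (P(u, Y) = -2 - 110 = -112)
m(V) = 36 (m(V) = (-6)² = 36)
q(y, p) = 2*p² (q(y, p) = p*(2*p) = 2*p²)
P(21, -63) - q(m(-4) + 9, 0) = -112 - 2*0² = -112 - 2*0 = -112 - 1*0 = -112 + 0 = -112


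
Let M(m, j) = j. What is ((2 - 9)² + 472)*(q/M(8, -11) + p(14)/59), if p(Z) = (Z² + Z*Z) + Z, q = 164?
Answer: -2714410/649 ≈ -4182.5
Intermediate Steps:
p(Z) = Z + 2*Z² (p(Z) = (Z² + Z²) + Z = 2*Z² + Z = Z + 2*Z²)
((2 - 9)² + 472)*(q/M(8, -11) + p(14)/59) = ((2 - 9)² + 472)*(164/(-11) + (14*(1 + 2*14))/59) = ((-7)² + 472)*(164*(-1/11) + (14*(1 + 28))*(1/59)) = (49 + 472)*(-164/11 + (14*29)*(1/59)) = 521*(-164/11 + 406*(1/59)) = 521*(-164/11 + 406/59) = 521*(-5210/649) = -2714410/649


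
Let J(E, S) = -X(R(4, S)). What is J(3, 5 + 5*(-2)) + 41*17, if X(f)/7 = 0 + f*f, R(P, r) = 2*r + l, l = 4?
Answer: 445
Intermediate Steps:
R(P, r) = 4 + 2*r (R(P, r) = 2*r + 4 = 4 + 2*r)
X(f) = 7*f² (X(f) = 7*(0 + f*f) = 7*(0 + f²) = 7*f²)
J(E, S) = -7*(4 + 2*S)²
J(3, 5 + 5*(-2)) + 41*17 = -28*(2 + (5 + 5*(-2)))² + 41*17 = -28*(2 + (5 - 10))² + 697 = -28*(2 - 5)² + 697 = -28*(-3)² + 697 = -28*9 + 697 = -252 + 697 = 445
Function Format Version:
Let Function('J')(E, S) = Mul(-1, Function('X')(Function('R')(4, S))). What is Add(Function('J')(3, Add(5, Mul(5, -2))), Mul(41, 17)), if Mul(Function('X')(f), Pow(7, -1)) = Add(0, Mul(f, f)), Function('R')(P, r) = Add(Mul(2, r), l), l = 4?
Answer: 445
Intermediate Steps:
Function('R')(P, r) = Add(4, Mul(2, r)) (Function('R')(P, r) = Add(Mul(2, r), 4) = Add(4, Mul(2, r)))
Function('X')(f) = Mul(7, Pow(f, 2)) (Function('X')(f) = Mul(7, Add(0, Mul(f, f))) = Mul(7, Add(0, Pow(f, 2))) = Mul(7, Pow(f, 2)))
Function('J')(E, S) = Mul(-7, Pow(Add(4, Mul(2, S)), 2)) (Function('J')(E, S) = Mul(-1, Mul(7, Pow(Add(4, Mul(2, S)), 2))) = Mul(-7, Pow(Add(4, Mul(2, S)), 2)))
Add(Function('J')(3, Add(5, Mul(5, -2))), Mul(41, 17)) = Add(Mul(-28, Pow(Add(2, Add(5, Mul(5, -2))), 2)), Mul(41, 17)) = Add(Mul(-28, Pow(Add(2, Add(5, -10)), 2)), 697) = Add(Mul(-28, Pow(Add(2, -5), 2)), 697) = Add(Mul(-28, Pow(-3, 2)), 697) = Add(Mul(-28, 9), 697) = Add(-252, 697) = 445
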